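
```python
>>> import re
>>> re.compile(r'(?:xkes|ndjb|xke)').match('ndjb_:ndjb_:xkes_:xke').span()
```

`match` is anchored at position 0; if the pattern doesn't fit there, it returns None.
The match spans [0:4] → 'ndjb'.

(0, 4)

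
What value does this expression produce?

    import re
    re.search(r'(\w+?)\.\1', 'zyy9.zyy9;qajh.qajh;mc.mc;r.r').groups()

('zyy9',)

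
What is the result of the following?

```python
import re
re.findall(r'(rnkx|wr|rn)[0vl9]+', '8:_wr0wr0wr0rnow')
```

Matches: at [3:6] match 'wr0', group 1 = 'wr'; at [6:9] match 'wr0', group 1 = 'wr'; at [9:12] match 'wr0', group 1 = 'wr'.
`findall` collects group 1 from each match (3 total).

['wr', 'wr', 'wr']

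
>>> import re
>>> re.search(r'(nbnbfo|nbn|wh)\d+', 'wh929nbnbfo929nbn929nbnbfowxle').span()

(0, 5)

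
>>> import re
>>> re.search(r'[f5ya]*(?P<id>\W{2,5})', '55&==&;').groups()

('&==&;',)

Pattern: zero or more of one of [f5ya]; then 2 to 5 of a non-word character (captured as 'id').
`search` walks the string left to right and returns the first match it finds.
The match spans [0:7] → '55&==&;'.
Captured: group 1 = '&==&;'.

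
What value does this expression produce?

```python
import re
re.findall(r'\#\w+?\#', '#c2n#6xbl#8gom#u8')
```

With no groups in the pattern, `findall` gives back each whole match — 2 here.

['#c2n#', '#8gom#']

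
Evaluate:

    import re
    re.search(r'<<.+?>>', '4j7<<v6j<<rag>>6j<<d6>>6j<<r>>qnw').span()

Because the quantifier is non-greedy, it stops expanding at the earliest point where the rest of the pattern can succeed.
Unlike `match`, `search` isn't anchored — it looks for the pattern anywhere in the string.
The match spans [3:15] → '<<v6j<<rag>>'.

(3, 15)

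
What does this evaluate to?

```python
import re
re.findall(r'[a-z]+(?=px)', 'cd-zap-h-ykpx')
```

['yk']

Because the assertion is zero-width, the text it checks is not consumed and won't appear in the result.
Walking the string: at [9:11] → 'yk'.
`findall` yields the raw match text (1 of them) because the pattern has no groups.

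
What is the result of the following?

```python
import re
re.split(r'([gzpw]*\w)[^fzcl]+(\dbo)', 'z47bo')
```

['', 'z', '7bo', '']

Pattern: zero or more of one of [gzpw], then a word character (captured); then one or more of any character except [fzcl]; then a digit, then the literal 'bo' (captured).
Matches to split on: at [0:5] → 'z47bo'.
The group in the pattern means `split` returns the separators' captures alongside the pieces.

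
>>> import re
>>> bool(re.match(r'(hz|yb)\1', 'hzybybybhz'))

False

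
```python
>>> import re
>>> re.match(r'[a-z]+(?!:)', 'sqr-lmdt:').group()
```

'sqr'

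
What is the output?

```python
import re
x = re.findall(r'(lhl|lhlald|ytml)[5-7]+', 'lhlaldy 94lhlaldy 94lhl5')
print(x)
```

One capturing group, so `findall` returns just the captured substring from the one match — 1 in all.

['lhl']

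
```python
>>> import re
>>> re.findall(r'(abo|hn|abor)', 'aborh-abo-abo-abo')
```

['abo', 'abo', 'abo', 'abo']

Branches in `(...|...)` are attempted left-to-right; the first branch that allows the whole pattern to succeed is taken.
Walking the string: at [0:3] match 'abo', group 1 = 'abo'; at [6:9] match 'abo', group 1 = 'abo'; at [10:13] match 'abo', group 1 = 'abo'; at [14:17] match 'abo', group 1 = 'abo'.
With a single group, `findall` returns only what that group captured — 4 items.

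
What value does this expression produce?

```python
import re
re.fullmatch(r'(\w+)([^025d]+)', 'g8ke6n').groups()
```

The match spans [0:6] → 'g8ke6n'.
Captured: group 1 = 'g8ke6', group 2 = 'n'.

('g8ke6', 'n')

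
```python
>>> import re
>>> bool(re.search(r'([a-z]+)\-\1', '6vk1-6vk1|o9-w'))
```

`\1` is not a pattern — it's the concrete string captured by group 1, re-applied verbatim.
Unlike `match`, `search` isn't anchored — it looks for the pattern anywhere in the string.
Here the pattern never matches, so the call returns None, and `bool(None)` is False.

False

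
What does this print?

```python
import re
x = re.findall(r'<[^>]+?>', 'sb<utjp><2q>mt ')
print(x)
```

No capturing groups, so `findall` returns the 2 full match strings.

['<utjp>', '<2q>']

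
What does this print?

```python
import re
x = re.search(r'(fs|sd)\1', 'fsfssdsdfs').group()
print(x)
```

`\1` has to match the exact text group 1 already captured.
`re.search` tries every starting position until one works.
The match spans [0:4] → 'fsfs'.
Captured: group 1 = 'fs'.

fsfs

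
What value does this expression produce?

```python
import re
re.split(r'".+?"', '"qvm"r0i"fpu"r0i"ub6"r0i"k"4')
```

Matches to split on: at [0:5] → '"qvm"'; at [8:13] → '"fpu"'; at [16:21] → '"ub6"'; at [24:27] → '"k"'.
`split` removes every match and returns the 5 fragments in between.

['', 'r0i', 'r0i', 'r0i', '4']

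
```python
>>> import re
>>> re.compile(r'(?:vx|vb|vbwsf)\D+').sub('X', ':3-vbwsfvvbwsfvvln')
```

':3-X'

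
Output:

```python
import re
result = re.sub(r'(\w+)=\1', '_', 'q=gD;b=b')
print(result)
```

q=gD;_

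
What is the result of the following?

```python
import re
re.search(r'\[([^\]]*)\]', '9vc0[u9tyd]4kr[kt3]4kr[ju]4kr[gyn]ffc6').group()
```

Unlike `match`, `search` isn't anchored — it looks for the pattern anywhere in the string.
The match spans [4:11] → '[u9tyd]'.
Captured: group 1 = 'u9tyd'.

'[u9tyd]'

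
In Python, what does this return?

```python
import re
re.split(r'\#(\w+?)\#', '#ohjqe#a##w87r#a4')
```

['', 'ohjqe', 'a#', 'w87r', 'a4']

Because the pattern has a capturing group, `split` also inserts each captured text between the pieces.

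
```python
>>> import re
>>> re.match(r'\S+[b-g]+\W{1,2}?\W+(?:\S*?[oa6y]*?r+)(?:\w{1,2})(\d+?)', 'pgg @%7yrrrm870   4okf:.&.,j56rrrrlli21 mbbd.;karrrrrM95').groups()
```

The match spans [0:14] → 'pgg @%7yrrrm87'.
Captured: group 1 = '7'.

('7',)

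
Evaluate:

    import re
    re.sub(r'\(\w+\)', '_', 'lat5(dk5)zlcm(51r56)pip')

'lat5_zlcm_pip'

Matches: at [4:9] → '(dk5)'; at [13:20] → '(51r56)'.
`sub` substitutes '_' at each match site.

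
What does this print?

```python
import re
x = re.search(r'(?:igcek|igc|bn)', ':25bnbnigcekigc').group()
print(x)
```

`re.search` scans for the first position where the pattern succeeds.
The match spans [3:5] → 'bn'.

bn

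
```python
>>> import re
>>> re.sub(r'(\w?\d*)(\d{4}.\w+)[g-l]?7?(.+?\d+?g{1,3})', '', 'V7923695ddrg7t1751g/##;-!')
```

The pattern matches optionally a word character, then zero or more of a digit (captured); then exactly 4 of a digit, then any character, then one or more of a word character (captured); then optionally a character in [g-l], then optionally the literal '7'; then one or more of any character (lazy), then one or more of a digit (lazy), then 1 to 3 of the literal 'g' (captured).
Every occurrence is swapped for ''.

'/##;-!'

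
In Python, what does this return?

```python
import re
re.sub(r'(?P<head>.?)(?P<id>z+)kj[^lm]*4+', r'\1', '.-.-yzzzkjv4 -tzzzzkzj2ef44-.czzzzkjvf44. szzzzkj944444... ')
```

'.-.-y... '

The replacement refers to a captured group, so each match is rewritten using its own captured text.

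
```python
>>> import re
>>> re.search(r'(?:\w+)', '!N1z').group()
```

'N1z'

The pattern matches one or more of a word character (non-capturing group).
The match spans [1:4] → 'N1z'.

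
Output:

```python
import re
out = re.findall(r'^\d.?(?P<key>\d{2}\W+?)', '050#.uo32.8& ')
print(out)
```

Pattern: anchored at the start of the string; then a digit, then optionally any character; then exactly 2 of a digit, then one or more of a non-word character (lazy) (captured as 'key').
Because the quantifier is non-greedy, it stops expanding at the earliest point where the rest of the pattern can succeed.
Scanning left to right: at [0:4] match '050#', group 1 = '50#'.
One capturing group, so `findall` returns just the captured substring from the one match — 1 in all.

['50#']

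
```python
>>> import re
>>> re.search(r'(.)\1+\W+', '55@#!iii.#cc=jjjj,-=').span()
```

(0, 5)

`\1` has to match the exact text group 1 already captured.
`re.search` tries every starting position until one works.
The match spans [0:5] → '55@#!'.
Captured: group 1 = '5'.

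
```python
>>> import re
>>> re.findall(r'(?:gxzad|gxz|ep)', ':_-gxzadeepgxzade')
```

Alternation isn't longest-match — the leftmost alternative that fits at this position is chosen.
Scanning left to right: at [3:8] → 'gxzad'; at [9:11] → 'ep'; at [11:16] → 'gxzad'.
With no groups in the pattern, `findall` gives back each whole match — 3 here.

['gxzad', 'ep', 'gxzad']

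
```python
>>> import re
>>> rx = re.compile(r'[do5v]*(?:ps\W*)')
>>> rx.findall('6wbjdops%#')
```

The pattern matches zero or more of one of [do5v]; then the literal 'ps', then zero or more of a non-word character (non-capturing group).
Matches: at [4:10] → 'dops%#'.
`findall` yields the raw match text (1 of them) because the pattern has no groups.

['dops%#']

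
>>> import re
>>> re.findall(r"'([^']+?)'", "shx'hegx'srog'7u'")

['hegx', '7u']

Walking the string: at [3:9] match "'hegx'", group 1 = 'hegx'; at [13:17] match "'7u'", group 1 = '7u'.
`findall` collects group 1 from each match (2 total).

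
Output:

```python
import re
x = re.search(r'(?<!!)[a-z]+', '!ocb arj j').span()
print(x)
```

(2, 4)

The negative lookahead/lookbehind blocks any match where the forbidden context is present.
The match spans [2:4] → 'cb'.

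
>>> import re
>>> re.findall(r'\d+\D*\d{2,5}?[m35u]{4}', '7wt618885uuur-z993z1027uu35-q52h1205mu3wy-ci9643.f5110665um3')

Pattern: one or more of a digit; then zero or more of a non-digit, then 2 to 5 of a digit (lazy), then exactly 4 of one of [m35u].
Matches: at [0:12] → '7wt618885uuu'; at [15:27] → '993z1027uu35'; at [29:39] → '52h1205mu3'; at [50:60] → '5110665um3'.
`findall` yields the raw match text (4 of them) because the pattern has no groups.

['7wt618885uuu', '993z1027uu35', '52h1205mu3', '5110665um3']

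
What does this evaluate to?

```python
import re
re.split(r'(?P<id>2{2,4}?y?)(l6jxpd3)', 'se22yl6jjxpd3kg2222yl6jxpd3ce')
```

This matches 2 to 4 of a literal '2' (lazy), then optionally the literal 'y' (captured as 'id'); then the literal 'l6j', then the literal 'xp', then the literal 'd3' (captured).
Matches to split on: at [15:27] → '2222yl6jxpd3'.
Because the pattern has a capturing group, `split` also inserts each captured text between the pieces.

['se22yl6jjxpd3kg', '2222y', 'l6jxpd3', 'ce']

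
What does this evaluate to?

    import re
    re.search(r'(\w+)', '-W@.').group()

This matches one or more of a word character (captured).
The match spans [1:2] → 'W'.

'W'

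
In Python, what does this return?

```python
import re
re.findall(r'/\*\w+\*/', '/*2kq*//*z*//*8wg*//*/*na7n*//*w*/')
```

['/*2kq*/', '/*z*/', '/*8wg*/', '/*na7n*/', '/*w*/']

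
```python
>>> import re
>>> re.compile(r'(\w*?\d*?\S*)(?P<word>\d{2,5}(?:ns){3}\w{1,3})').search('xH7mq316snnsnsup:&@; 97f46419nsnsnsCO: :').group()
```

The pattern matches zero or more of a word character (lazy), then zero or more of a digit (lazy), then zero or more of a non-whitespace character (captured); then 2 to 5 of a digit, then the literal 'ns' repeated 3 times, then 1 to 3 of a word character (captured as 'word').
The match spans [21:37] → '97f46419nsnsnsCO'.

'97f46419nsnsnsCO'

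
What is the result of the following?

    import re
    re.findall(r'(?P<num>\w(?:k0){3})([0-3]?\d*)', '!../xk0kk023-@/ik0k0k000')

[('ik0k0k0', '00')]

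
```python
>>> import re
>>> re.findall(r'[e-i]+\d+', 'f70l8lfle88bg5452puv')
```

['f70', 'e88', 'g5452']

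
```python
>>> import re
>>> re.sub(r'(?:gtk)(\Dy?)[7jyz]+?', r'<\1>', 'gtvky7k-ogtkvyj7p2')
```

'gtvky7k-o<vy>7p2'

Pattern: the literal 'gt', then a literal 'k' (non-capturing group); then a non-digit, then optionally the literal 'y' (captured); then one or more of one of [7jyz] (lazy).
Matches: at [9:15] → 'gtkvyj'.
The replacement refers to a captured group, so each match is rewritten using its own captured text.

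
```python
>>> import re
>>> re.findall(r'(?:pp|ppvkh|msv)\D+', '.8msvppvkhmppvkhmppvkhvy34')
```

['msvppvkhmppvkhmppvkhvy']

Scanning left to right: at [2:24] → 'msvppvkhmppvkhmppvkhvy'.
With no groups in the pattern, `findall` gives back each whole match — 1 here.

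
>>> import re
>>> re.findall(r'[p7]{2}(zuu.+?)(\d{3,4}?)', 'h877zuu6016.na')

[('zuu6', '016')]

This matches exactly 2 of one of [p7]; then the literal 'zuu', then one or more of any character (lazy) (captured); then 3 to 4 of a digit (lazy) (captured).
Matches: at [2:11] match '77zuu6016', groups = ('zuu6', '016').
Multiple groups make `findall` return tuples — one 2-tuple for the one match.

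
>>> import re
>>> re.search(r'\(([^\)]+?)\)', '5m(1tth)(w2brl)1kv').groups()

('1tth',)

Unlike `match`, `search` isn't anchored — it looks for the pattern anywhere in the string.
The match spans [2:8] → '(1tth)'.
Captured: group 1 = '1tth'.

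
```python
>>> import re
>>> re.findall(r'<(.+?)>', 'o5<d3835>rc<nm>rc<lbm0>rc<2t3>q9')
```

['d3835', 'nm', 'lbm0', '2t3']

A `+?`/`*?`/`{m,n}?` starts at its minimum and grows only as far as needed for what follows to match.
Scanning left to right: at [2:9] match '<d3835>', group 1 = 'd3835'; at [11:15] match '<nm>', group 1 = 'nm'; at [17:23] match '<lbm0>', group 1 = 'lbm0'; at [25:30] match '<2t3>', group 1 = '2t3'.
With a single group, `findall` returns only what that group captured — 4 items.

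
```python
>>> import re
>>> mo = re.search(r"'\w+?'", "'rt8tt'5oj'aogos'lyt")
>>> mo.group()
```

"'rt8tt'"

The match spans [0:7] → "'rt8tt'".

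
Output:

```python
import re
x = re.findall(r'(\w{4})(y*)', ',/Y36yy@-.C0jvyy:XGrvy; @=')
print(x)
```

[('Y36y', 'y'), ('C0jv', 'yy'), ('XGrv', 'y')]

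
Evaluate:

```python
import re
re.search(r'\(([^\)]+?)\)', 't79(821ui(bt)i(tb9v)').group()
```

'(821ui(bt)'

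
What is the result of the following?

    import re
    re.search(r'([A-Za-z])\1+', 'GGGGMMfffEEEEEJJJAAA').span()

(0, 4)

A backreference is literal: `\1` must see the identical characters the first group matched.
The match spans [0:4] → 'GGGG'.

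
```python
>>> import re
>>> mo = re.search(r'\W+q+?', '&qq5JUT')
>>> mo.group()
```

The pattern matches one or more of a non-word character; then one or more of a literal 'q' (lazy).
The `?` after the quantifier makes it lazy — it takes as little as possible before letting the rest of the pattern try.
`re.search` tries every starting position until one works.
The match spans [0:2] → '&q'.

'&q'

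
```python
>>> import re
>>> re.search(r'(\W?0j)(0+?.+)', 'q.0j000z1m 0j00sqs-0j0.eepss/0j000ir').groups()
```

('.0j', '000z1m 0j00sqs-0j0.eepss/0j000ir')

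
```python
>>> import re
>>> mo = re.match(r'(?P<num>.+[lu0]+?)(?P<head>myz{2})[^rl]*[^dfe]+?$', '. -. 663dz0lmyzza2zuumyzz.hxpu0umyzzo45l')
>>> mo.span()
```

The pattern matches one or more of any character, then one or more of one of [lu0] (lazy) (captured as 'num'); then the literal 'my', then exactly 2 of a literal 'z' (captured as 'head'); then zero or more of any character except [rl], then one or more of any character except [dfe] (lazy); then anchored at the end.
With `match`, the pattern is implicitly anchored at the beginning.
The match spans [0:40] → '. -. 663dz0lmyzza2zuumyzz.hxpu0umyzzo45l'.
Captured: group 1 = '. -. 663dz0lmyzza2zuumyzz.hxpu0u', group 2 = 'myzz'.

(0, 40)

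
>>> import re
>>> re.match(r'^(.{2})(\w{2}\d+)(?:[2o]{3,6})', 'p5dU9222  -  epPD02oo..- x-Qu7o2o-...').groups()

The match spans [0:8] → 'p5dU9222'.
Captured: group 1 = 'p5', group 2 = 'dU9'.

('p5', 'dU9')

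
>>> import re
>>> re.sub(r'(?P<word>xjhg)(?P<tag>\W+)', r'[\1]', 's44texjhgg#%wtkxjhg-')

's44texjhgg#%wtk[xjhg]'

Pattern: a literal 'x', then the literal 'jhg' (captured as 'word'); then one or more of a non-word character (captured as 'tag').
`\1` in the replacement pulls in group 1's text for each match.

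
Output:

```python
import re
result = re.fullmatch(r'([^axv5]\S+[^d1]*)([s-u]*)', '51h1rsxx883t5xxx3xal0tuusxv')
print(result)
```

None

`fullmatch` succeeds only if the pattern covers the string from start to end.
Here there's no way to consume every character, so the call returns None.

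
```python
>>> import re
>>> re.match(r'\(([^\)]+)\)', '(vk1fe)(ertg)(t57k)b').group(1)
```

'vk1fe'

The match spans [0:7] → '(vk1fe)'.
Captured: group 1 = 'vk1fe'.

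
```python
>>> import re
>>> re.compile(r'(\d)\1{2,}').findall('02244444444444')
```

['4']

A backreference is literal: `\1` must see the identical characters the first group matched.
One capturing group, so `findall` returns just the captured substring from the one match — 1 in all.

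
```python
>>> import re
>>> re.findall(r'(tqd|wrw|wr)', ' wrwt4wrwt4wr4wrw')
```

['wrw', 'wrw', 'wr', 'wrw']

Alternation tries branches left to right and keeps the first one that lets the overall match succeed at that position.
Because there's exactly one group, `findall` drops the full match and keeps group 1 from each hit.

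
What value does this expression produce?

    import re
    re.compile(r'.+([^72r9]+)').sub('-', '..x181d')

The pattern matches one or more of any character; then one or more of any character except [72r9] (captured).
Matches: at [0:7] → '..x181d'.
Every occurrence is swapped for '-'.

'-'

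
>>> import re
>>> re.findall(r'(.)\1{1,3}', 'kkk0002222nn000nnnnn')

A backreference is literal: `\1` must see the identical characters the first group matched.
Walking the string: at [0:3] match 'kkk', group 1 = 'k'; at [3:6] match '000', group 1 = '0'; at [6:10] match '2222', group 1 = '2'; at [10:12] match 'nn', group 1 = 'n'; at [12:15] match '000', group 1 = '0'; ….
With a single group, `findall` returns only what that group captured — 6 items.

['k', '0', '2', 'n', '0', 'n']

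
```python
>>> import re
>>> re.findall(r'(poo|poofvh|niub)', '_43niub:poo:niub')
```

['niub', 'poo', 'niub']

Matches: at [3:7] match 'niub', group 1 = 'niub'; at [8:11] match 'poo', group 1 = 'poo'; at [12:16] match 'niub', group 1 = 'niub'.
One capturing group, so `findall` returns just the captured substring from each match — 3 in all.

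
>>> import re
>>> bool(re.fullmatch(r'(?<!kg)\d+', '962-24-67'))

False

The negative lookaround is zero-width — it rules out positions where the adjacent text would match, without consuming anything.
`fullmatch` succeeds only if the pattern covers the string from start to end.
Here the pattern can't cover the whole string, so the call returns None, and `bool(None)` is False.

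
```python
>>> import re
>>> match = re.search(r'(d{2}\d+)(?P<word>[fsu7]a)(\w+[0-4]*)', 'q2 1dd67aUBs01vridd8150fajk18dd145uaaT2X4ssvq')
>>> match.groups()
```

('dd6', '7a', 'UBs01vridd8150fajk18dd145uaaT2X4ssvq')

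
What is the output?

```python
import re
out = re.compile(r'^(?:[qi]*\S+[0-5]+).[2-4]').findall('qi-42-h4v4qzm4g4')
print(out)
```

Since nothing is captured, `findall` lists the 1 matched substring directly.

['qi-42-h4v4qzm4g4']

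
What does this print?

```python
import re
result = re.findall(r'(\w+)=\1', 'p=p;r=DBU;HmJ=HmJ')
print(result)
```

A backreference is literal: `\1` must see the identical characters the first group matched.
With a single group, `findall` returns only what that group captured — 2 items.

['p', 'HmJ']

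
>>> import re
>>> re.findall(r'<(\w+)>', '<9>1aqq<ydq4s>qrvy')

One capturing group, so `findall` returns just the captured substring from each match — 2 in all.

['9', 'ydq4s']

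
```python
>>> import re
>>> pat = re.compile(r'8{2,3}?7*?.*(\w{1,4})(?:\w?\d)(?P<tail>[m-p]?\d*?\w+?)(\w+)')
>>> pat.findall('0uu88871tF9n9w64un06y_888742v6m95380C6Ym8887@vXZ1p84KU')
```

The pattern matches 2 to 3 of a literal '8' (lazy), then zero or more of a literal '7' (lazy), then zero or more of any character; then 1 to 4 of a word character (captured); then optionally a word character, then a digit (non-capturing group); then optionally a character in [m-p], then zero or more of a digit (lazy), then one or more of a word character (lazy) (captured as 'tail'); then one or more of a word character (captured).
Scanning left to right: at [3:54] match '88871tF9n9w64un06y_888742v6m95380C6Ym8887@vXZ1p84KU', groups = ('8', 'K', 'U').
3 groups means the one result is a tuple of 3 captured strings — 1 here.

[('8', 'K', 'U')]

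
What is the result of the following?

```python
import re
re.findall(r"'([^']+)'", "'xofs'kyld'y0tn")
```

Walking the string: at [0:6] match "'xofs'", group 1 = 'xofs'.
With a single group, `findall` returns only what that group captured — 1 item.

['xofs']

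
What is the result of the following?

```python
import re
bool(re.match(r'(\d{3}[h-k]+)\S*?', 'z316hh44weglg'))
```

False

This matches exactly 3 of a digit, then one or more of a character in [h-k] (captured); then zero or more of a non-whitespace character (lazy).
`re.match` won't scan ahead — the pattern has to work from the very first character.
Here the string doesn't start with a match, so the call returns None, and `bool(None)` is False.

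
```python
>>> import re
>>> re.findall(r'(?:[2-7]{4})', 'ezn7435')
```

['7435']

`findall` yields the raw match text (1 of them) because the pattern has no groups.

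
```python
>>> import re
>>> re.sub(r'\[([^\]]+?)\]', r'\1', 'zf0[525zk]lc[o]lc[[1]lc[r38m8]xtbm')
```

Matches: at [3:10] → '[525zk]'; at [12:15] → '[o]'; at [17:21] → '[[1]'; at [23:30] → '[r38m8]'.
The replacement refers to a captured group, so each match is rewritten using its own captured text.

'zf0525zklcolc[1lcr38m8xtbm'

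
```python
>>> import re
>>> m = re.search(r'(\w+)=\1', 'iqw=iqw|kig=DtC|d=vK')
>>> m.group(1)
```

'iqw'

After group 1 captures some text, `\1` only succeeds where that same text appears again.
Unlike `match`, `search` isn't anchored — it looks for the pattern anywhere in the string.
The match spans [0:7] → 'iqw=iqw'.
Captured: group 1 = 'iqw'.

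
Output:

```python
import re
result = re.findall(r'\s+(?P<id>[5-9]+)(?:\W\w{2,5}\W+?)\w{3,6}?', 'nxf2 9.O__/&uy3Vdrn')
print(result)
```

['9']

Pattern: one or more of whitespace; then one or more of a character in [5-9] (captured as 'id'); then a non-word character, then 2 to 5 of a word character, then one or more of a non-word character (lazy) (non-capturing group); then 3 to 6 of a word character (lazy).
Walking the string: at [4:15] match ' 9.O__/&uy3', group 1 = '9'.
`findall` collects group 1 from the one match (1 total).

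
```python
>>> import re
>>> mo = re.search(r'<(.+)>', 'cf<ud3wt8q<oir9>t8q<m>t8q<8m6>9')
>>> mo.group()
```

Unlike `match`, `search` isn't anchored — it looks for the pattern anywhere in the string.
The match spans [2:30] → '<ud3wt8q<oir9>t8q<m>t8q<8m6>'.
Captured: group 1 = 'ud3wt8q<oir9>t8q<m>t8q<8m6'.

'<ud3wt8q<oir9>t8q<m>t8q<8m6>'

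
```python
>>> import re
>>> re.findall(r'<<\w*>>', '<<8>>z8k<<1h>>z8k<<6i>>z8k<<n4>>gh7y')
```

['<<8>>', '<<1h>>', '<<6i>>', '<<n4>>']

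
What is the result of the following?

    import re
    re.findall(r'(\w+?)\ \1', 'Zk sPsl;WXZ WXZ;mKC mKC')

['WXZ', 'mKC']

The backreference `\1` re-matches whatever the first group consumed, character for character.
Walking the string: at [8:15] match 'WXZ WXZ', group 1 = 'WXZ'; at [16:23] match 'mKC mKC', group 1 = 'mKC'.
Because there's exactly one group, `findall` drops the full match and keeps group 1 from each hit.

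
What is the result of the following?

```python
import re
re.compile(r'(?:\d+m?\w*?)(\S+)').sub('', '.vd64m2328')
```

Pattern: one or more of a digit, then optionally the literal 'm', then zero or more of a word character (lazy) (non-capturing group); then one or more of a non-whitespace character (captured).
Matches: at [3:10] → '64m2328'.
Every occurrence is swapped for ''.

'.vd'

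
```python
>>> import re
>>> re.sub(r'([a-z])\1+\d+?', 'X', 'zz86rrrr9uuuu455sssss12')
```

The backreference `\1` re-matches whatever the first group consumed, character for character.
Each match is replaced by 'X'.

'X6XX55X2'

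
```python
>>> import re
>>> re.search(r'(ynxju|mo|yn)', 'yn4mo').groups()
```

The match spans [0:2] → 'yn'.
Captured: group 1 = 'yn'.

('yn',)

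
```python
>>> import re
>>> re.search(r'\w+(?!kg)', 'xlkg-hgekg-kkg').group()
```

A negative assertion filters positions out without eating any characters.
The match spans [0:4] → 'xlkg'.

'xlkg'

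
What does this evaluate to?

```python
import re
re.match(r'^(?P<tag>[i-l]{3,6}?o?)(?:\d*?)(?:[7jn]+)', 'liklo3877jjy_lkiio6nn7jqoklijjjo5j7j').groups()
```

('liklo',)

The match spans [0:11] → 'liklo3877jj'.
Captured: group 1 = 'liklo'.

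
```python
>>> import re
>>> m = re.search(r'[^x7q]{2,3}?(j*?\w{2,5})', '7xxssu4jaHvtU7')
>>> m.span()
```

The pattern matches 2 to 3 of any character except [x7q] (lazy); then zero or more of a literal 'j' (lazy), then 2 to 5 of a word character (captured).
A `+?`/`*?`/`{m,n}?` starts at its minimum and grows only as far as needed for what follows to match.
Unlike `match`, `search` isn't anchored — it looks for the pattern anywhere in the string.
The match spans [3:10] → 'ssu4jaH'.
Captured: group 1 = 'u4jaH'.

(3, 10)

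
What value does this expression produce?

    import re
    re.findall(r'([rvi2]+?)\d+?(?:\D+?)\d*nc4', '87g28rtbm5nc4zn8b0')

Pattern: one or more of one of [rvi2] (lazy) (captured); then one or more of a digit (lazy); then one or more of a non-digit (lazy) (non-capturing group); then zero or more of a digit, then the literal 'nc4'.
One capturing group, so `findall` returns just the captured substring from the one match — 1 in all.

['2']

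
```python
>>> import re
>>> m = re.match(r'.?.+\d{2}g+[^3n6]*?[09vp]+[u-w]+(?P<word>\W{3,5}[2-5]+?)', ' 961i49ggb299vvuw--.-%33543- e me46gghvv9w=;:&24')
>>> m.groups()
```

This matches optionally any character, then one or more of any character; then exactly 2 of a digit, then one or more of a literal 'g', then zero or more of any character except [3n6] (lazy); then one or more of one of [09vp], then one or more of a character in [u-w]; then 3 to 5 of a non-word character, then one or more of a character in [2-5] (lazy) (captured as 'word').
The `?` after the quantifier makes it lazy — it takes as little as possible before letting the rest of the pattern try.
With `match`, the pattern is implicitly anchored at the beginning.
The match spans [0:47] → ' 961i49ggb299vvuw--.-%33543- e me46gghvv9w=;:&2'.
Captured: group 1 = '=;:&2'.

('=;:&2',)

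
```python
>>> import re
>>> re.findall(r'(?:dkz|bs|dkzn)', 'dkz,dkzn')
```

['dkz', 'dkz']

Branches in `(...|...)` are attempted left-to-right; the first branch that allows the whole pattern to succeed is taken.
`findall` yields the raw match text (2 of them) because the pattern has no groups.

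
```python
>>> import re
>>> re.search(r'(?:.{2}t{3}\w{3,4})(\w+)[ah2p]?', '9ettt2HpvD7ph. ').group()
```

Pattern: exactly 2 of any character, then exactly 3 of the literal 't', then 3 to 4 of a word character (non-capturing group); then one or more of a word character (captured); then optionally one of [ah2p].
`re.search` scans for the first position where the pattern succeeds.
The match spans [0:13] → '9ettt2HpvD7ph'.
Captured: group 1 = 'D7ph'.

'9ettt2HpvD7ph'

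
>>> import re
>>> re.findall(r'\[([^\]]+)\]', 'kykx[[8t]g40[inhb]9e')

['[8t', 'inhb']

Scanning left to right: at [4:9] match '[[8t]', group 1 = '[8t'; at [12:18] match '[inhb]', group 1 = 'inhb'.
One capturing group, so `findall` returns just the captured substring from each match — 2 in all.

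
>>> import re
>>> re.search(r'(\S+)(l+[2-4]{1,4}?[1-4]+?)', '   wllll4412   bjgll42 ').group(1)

'wlll'

The match spans [3:10] → 'wllll44'.
Captured: group 1 = 'wlll', group 2 = 'l44'.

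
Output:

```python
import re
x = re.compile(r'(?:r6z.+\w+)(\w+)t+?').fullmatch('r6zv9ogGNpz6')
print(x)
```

Pattern: the literal 'r6z', then one or more of any character, then one or more of a word character (non-capturing group); then one or more of a word character (captured); then one or more of a literal 't' (lazy).
`fullmatch` succeeds only if the pattern covers the string from start to end.
Here there's no way to consume every character, so the call returns None.

None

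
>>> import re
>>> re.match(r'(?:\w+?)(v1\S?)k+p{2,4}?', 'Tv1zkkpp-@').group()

'Tv1zkkpp'

Pattern: one or more of a word character (lazy) (non-capturing group); then the literal 'v1', then optionally a non-whitespace character (captured); then one or more of a literal 'k', then 2 to 4 of a literal 'p' (lazy).
`re.match` only tries the pattern at the start of the string.
The match spans [0:8] → 'Tv1zkkpp'.
Captured: group 1 = 'v1z'.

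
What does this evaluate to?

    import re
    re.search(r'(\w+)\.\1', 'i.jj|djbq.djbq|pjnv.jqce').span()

A backreference is literal: `\1` must see the identical characters the first group matched.
`re.search` scans for the first position where the pattern succeeds.
The match spans [5:14] → 'djbq.djbq'.
Captured: group 1 = 'djbq'.

(5, 14)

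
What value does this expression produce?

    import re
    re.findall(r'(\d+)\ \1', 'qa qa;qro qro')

`\1` is not a pattern — it's the concrete string captured by group 1, re-applied verbatim.
One capturing group, so `findall` returns just the captured substring from each match — 0 in all.
Nothing in the string satisfies the pattern, so the list is empty.

[]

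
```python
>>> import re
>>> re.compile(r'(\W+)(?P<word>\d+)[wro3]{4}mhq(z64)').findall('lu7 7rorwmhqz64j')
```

[(' ', '7', 'z64')]

Pattern: one or more of a non-word character (captured); then one or more of a digit (captured as 'word'); then exactly 4 of one of [wro3], then the literal 'mhq'; then the literal 'z6', then a literal '4' (captured).
Scanning left to right: at [3:15] match ' 7rorwmhqz64', groups = (' ', '7', 'z64').
`findall` packs the 3 group values into a tuple for every match.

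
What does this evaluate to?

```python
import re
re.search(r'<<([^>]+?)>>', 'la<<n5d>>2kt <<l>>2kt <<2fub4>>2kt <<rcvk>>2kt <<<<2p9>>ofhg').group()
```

'<<n5d>>'

`re.search` scans for the first position where the pattern succeeds.
The match spans [2:9] → '<<n5d>>'.
Captured: group 1 = 'n5d'.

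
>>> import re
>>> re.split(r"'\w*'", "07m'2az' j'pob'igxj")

['07m', ' j', 'igxj']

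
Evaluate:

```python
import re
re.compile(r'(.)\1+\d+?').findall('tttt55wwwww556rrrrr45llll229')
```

['t', 'w', 'r', 'l']

A backreference is literal: `\1` must see the identical characters the first group matched.
Matches: at [0:5] match 'tttt5', group 1 = 't'; at [6:12] match 'wwwww5', group 1 = 'w'; at [14:20] match 'rrrrr4', group 1 = 'r'; at [21:26] match 'llll2', group 1 = 'l'.
One capturing group, so `findall` returns just the captured substring from each match — 4 in all.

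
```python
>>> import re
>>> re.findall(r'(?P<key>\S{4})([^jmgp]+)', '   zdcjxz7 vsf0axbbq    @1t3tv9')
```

[('zdcj', 'xz7 vsf0axbbq    @1t3tv9')]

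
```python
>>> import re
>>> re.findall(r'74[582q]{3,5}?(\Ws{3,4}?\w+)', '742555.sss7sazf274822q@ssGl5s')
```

['.sss7sazf274822q']

This matches the literal '74', then 3 to 5 of one of [582q] (lazy); then a non-word character, then 3 to 4 of the literal 's' (lazy), then one or more of a word character (captured).
Scanning left to right: at [0:22] match '742555.sss7sazf274822q', group 1 = '.sss7sazf274822q'.
Because there's exactly one group, `findall` drops the full match and keeps group 1 from the one hit.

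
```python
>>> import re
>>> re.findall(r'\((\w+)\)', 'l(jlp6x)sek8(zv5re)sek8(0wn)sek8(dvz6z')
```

['jlp6x', 'zv5re', '0wn']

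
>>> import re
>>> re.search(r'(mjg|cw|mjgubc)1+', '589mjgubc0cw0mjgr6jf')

None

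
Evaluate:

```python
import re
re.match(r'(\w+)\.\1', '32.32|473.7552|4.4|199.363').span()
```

`\1` is not a pattern — it's the concrete string captured by group 1, re-applied verbatim.
With `match`, the pattern is implicitly anchored at the beginning.
The match spans [0:5] → '32.32'.
Captured: group 1 = '32'.

(0, 5)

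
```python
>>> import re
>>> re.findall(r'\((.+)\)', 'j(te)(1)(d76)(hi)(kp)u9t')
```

['te)(1)(d76)(hi)(kp']

Matches: at [1:21] match '(te)(1)(d76)(hi)(kp)', group 1 = 'te)(1)(d76)(hi)(kp'.
Because there's exactly one group, `findall` drops the full match and keeps group 1 from the one hit.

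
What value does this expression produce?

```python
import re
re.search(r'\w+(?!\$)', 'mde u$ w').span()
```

(0, 3)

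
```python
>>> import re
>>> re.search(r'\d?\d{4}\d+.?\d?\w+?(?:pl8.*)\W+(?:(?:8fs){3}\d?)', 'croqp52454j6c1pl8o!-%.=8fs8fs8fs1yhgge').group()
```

'52454j6c1pl8o!-%.=8fs8fs8fs1'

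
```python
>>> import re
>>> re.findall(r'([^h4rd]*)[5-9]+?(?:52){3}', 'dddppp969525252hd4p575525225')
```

This matches zero or more of any character except [h4rd] (captured); then one or more of a character in [5-9] (lazy), then the literal '52' repeated 3 times.
Scanning left to right: at [3:15] match 'ppp969525252', group 1 = 'ppp96'.
`findall` collects group 1 from the one match (1 total).

['ppp96']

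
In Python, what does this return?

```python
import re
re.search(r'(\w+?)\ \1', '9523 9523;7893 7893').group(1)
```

'9523'

`\1` has to match the exact text group 1 already captured.
`search` walks the string left to right and returns the first match it finds.
The match spans [0:9] → '9523 9523'.
Captured: group 1 = '9523'.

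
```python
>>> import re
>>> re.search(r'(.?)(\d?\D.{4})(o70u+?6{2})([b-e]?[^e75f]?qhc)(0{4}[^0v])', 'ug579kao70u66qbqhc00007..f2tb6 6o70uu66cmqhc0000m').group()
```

This matches optionally any character (captured); then optionally a digit, then a non-digit, then exactly 4 of any character (captured); then the literal 'o70', then one or more of the literal 'u' (lazy), then exactly 2 of the literal '6' (captured); then optionally a character in [b-e], then optionally any character except [e75f], then the literal 'qhc' (captured); then exactly 4 of the literal '0', then any character except [0v] (captured).
`re.search` scans for the first position where the pattern succeeds.
The match spans [25:49] → 'f2tb6 6o70uu66cmqhc0000m'.
Captured: group 1 = 'f', group 2 = '2tb6 6', group 3 = 'o70uu66', group 4 = 'cmqhc', group 5 = '0000m'.

'f2tb6 6o70uu66cmqhc0000m'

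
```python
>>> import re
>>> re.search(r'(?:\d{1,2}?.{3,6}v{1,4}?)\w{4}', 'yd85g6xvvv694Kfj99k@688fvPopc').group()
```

'85g6xvvv694K'

The match spans [2:14] → '85g6xvvv694K'.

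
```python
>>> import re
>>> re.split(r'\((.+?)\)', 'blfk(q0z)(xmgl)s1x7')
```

['blfk', 'q0z', '', 'xmgl', 's1x7']

Matches to split on: at [4:9] → '(q0z)'; at [9:15] → '(xmgl)'.
The group in the pattern means `split` returns the separators' captures alongside the pieces.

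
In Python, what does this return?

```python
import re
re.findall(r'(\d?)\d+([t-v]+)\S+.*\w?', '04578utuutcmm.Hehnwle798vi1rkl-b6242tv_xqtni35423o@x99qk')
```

[('0', 'utuut')]

Pattern: optionally a digit (captured); then one or more of a digit; then one or more of a character in [t-v] (captured); then one or more of a non-whitespace character, then zero or more of any character; then optionally a word character.
Walking the string: at [0:56] match '04578utuutcmm.Hehnwle798vi1rkl-b6242tv_xqtni35423o@x99qk', groups = ('0', 'utuut').
With 2 capturing groups, `findall` returns a 2-tuple per match.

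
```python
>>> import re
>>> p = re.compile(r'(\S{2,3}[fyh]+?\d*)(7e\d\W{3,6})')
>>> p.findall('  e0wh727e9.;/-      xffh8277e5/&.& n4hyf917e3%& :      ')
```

The pattern matches 2 to 3 of a non-whitespace character, then one or more of one of [fyh] (lazy), then zero or more of a digit (captured); then the literal '7e', then a digit, then 3 to 6 of a non-word character (captured).
Scanning left to right: at [2:17] match 'e0wh727e9.;/-  ', groups = ('e0wh72', '7e9.;/-  '); at [21:36] match 'xffh8277e5/&.& ', groups = ('xffh827', '7e5/&.& '); at [36:52] match 'n4hyf917e3%& :  ', groups = ('n4hyf91', '7e3%& :  ').
2 groups means each result is a tuple of 2 captured strings — 3 here.

[('e0wh72', '7e9.;/-  '), ('xffh827', '7e5/&.& '), ('n4hyf91', '7e3%& :  ')]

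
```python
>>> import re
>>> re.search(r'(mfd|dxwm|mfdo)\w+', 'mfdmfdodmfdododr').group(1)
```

`re.search` scans for the first position where the pattern succeeds.
The match spans [0:16] → 'mfdmfdodmfdododr'.
Captured: group 1 = 'mfd'.

'mfd'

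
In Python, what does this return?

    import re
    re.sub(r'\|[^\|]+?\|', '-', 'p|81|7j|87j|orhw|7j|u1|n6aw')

'p-7j-orhw-u1|n6aw'

Each match is replaced by '-'.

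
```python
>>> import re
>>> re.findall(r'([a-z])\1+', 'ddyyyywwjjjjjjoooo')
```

['d', 'y', 'w', 'j', 'o']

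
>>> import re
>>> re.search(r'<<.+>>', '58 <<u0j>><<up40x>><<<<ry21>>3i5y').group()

`re.search` tries every starting position until one works.
The match spans [3:29] → '<<u0j>><<up40x>><<<<ry21>>'.

'<<u0j>><<up40x>><<<<ry21>>'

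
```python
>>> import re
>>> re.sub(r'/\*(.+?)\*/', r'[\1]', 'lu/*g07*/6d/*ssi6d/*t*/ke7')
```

'lu[g07]6d[ssi6d/*t]ke7'

Matches: at [2:9] → '/*g07*/'; at [11:23] → '/*ssi6d/*t*/'.
`\1` in the replacement pulls in group 1's text for each match.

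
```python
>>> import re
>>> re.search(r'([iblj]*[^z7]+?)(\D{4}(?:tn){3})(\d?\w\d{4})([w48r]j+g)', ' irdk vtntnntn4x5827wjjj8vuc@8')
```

Pattern: zero or more of one of [iblj], then one or more of any character except [z7] (lazy) (captured); then exactly 4 of a non-digit, then the literal 'tn' repeated 3 times (captured); then optionally a digit, then a word character, then exactly 4 of a digit (captured); then one of [w48r], then one or more of a literal 'j', then a literal 'g' (captured).
Unlike `match`, `search` isn't anchored — it looks for the pattern anywhere in the string.
Here no position works, so the call returns None.

None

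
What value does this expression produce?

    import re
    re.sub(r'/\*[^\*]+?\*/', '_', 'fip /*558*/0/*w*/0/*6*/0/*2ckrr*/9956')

Every occurrence is swapped for '_'.

'fip _0_0_0_9956'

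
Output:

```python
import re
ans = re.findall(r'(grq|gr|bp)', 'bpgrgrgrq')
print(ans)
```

Alternation isn't longest-match — the leftmost alternative that fits at this position is chosen.
Walking the string: at [0:2] match 'bp', group 1 = 'bp'; at [2:4] match 'gr', group 1 = 'gr'; at [4:6] match 'gr', group 1 = 'gr'; at [6:9] match 'grq', group 1 = 'grq'.
`findall` collects group 1 from each match (4 total).

['bp', 'gr', 'gr', 'grq']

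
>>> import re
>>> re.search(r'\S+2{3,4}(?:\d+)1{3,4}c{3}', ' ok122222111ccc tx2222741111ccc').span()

(1, 15)

Pattern: one or more of a non-whitespace character, then 3 to 4 of a literal '2'; then one or more of a digit (non-capturing group); then 3 to 4 of the literal '1', then exactly 3 of a literal 'c'.
`re.search` tries every starting position until one works.
The match spans [1:15] → 'ok122222111ccc'.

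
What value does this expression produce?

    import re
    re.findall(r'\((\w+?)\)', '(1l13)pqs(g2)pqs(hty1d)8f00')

['1l13', 'g2', 'hty1d']

Because there's exactly one group, `findall` drops the full match and keeps group 1 from each hit.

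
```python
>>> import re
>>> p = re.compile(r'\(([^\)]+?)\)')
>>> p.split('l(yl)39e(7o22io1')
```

Matches to split on: at [1:5] → '(yl)'.
Because the pattern has a capturing group, `split` also inserts each captured text between the pieces.

['l', 'yl', '39e(7o22io1']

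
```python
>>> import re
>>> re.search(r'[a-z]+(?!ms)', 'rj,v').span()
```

The negative lookaround is zero-width — it rules out positions where the adjacent text would match, without consuming anything.
`re.search` tries every starting position until one works.
The match spans [0:2] → 'rj'.

(0, 2)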